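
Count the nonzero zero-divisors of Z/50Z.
Z/50Z has 29 nonzero zero-divisors

In Z/50Z each nonzero element is either a unit (gcd with 50 is 1) or a zero-divisor (gcd > 1). The number of units is φ(50): factorise 50 = 2 · 5^2, so φ(50) = (2 − 1) · (5^2 − 5^1) = 1 · 20 = 20. The nonzero elements number 50 − 1 = 49. Hence the nonzero zero-divisors number 49 − 20 = 29.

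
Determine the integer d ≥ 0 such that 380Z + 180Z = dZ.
In the PID Z, (a, b) is generated by gcd(a, b). Compute gcd(380, 180) with the extended Euclidean algorithm, tracking rows (r, s, t) with s·380 + t·180 = r:
  row A: (380, 1, 0)   [1·380 + 0·180 = 380]
  row B: (180, 0, 1)   [0·380 + 1·180 = 180]
  380 = 2·180 + 20   → row C = row A − 2·row B = (20, 1, −2)   [check: 1·380 − 2·180 = 20]
  180 = 9·20 + 0   → remainder 0, stop. gcd = 20 (last nonzero row C).
So gcd(380, 180) = 20, with Bézout identity 1·380 − 2·180 = 20. Containment (⊇): the Bézout identity exhibits 20 as an element of (380, 180), giving (20) ⊆ (380, 180). Containment (⊆): since 20 | 380 and 20 | 180 (380 = 20·19, 180 = 20·9), every Z-linear combination of 380 and 180 is divisible by 20, so (380, 180) ⊆ (20). Therefore (380, 180) = (20), d = 20.

Final answer: (380, 180) = (20); d = 20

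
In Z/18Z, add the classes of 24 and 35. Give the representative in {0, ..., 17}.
5

Reduce the summands first: 24 ≡ 6, 35 ≡ 17 (mod 18), so 24 + 35 ≡ 6 + 17 (mod 18). 6 + 17 = 23; 23 = 1·18 + 5, so (24 + 35) mod 18 = 5.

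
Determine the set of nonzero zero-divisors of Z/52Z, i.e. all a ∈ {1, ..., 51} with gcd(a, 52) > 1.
nonzero zero-divisors of Z/52Z = {2, 4, 6, 8, 10, 12, 13, 14, 16, 18, 20, 22, 24, 26, 28, 30, 32, 34, 36, 38, 39, 40, 42, 44, 46, 48, 50}

An element a ∈ Z/52Z (with a ≠ 0) is a zero-divisor iff gcd(a, 52) > 1 (because a is a unit precisely when gcd(a, n) = 1, and in Z/nZ every nonzero, non-unit element is a zero-divisor). Scan a = 1, ..., 51 and keep those with gcd(a, 52) > 1:
  gcd(2, 52) = 2, gcd(4, 52) = 4, gcd(6, 52) = 2, gcd(8, 52) = 4, gcd(10, 52) = 2, gcd(12, 52) = 4, gcd(13, 52) = 13, gcd(14, 52) = 2, gcd(16, 52) = 4, gcd(18, 52) = 2, gcd(20, 52) = 4, gcd(22, 52) = 2, gcd(24, 52) = 4, gcd(26, 52) = 26, gcd(28, 52) = 4, gcd(30, 52) = 2, gcd(32, 52) = 4, gcd(34, 52) = 2, gcd(36, 52) = 4, gcd(38, 52) = 2, gcd(39, 52) = 13, gcd(40, 52) = 4, gcd(42, 52) = 2, gcd(44, 52) = 4, gcd(46, 52) = 2, gcd(48, 52) = 4, gcd(50, 52) = 2.
All other a ∈ {1, ..., 51} have gcd(a, 52) = 1 and are units. So the nonzero zero-divisors are exactly the 27 values of a appearing in this scan.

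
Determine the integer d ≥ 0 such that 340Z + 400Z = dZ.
(340, 400) = (20); d = 20

In the PID Z, (a, b) is generated by gcd(a, b). Compute gcd(400, 340) with the extended Euclidean algorithm, tracking rows (r, s, t) with s·400 + t·340 = r:
  row A: (400, 1, 0)   [1·400 + 0·340 = 400]
  row B: (340, 0, 1)   [0·400 + 1·340 = 340]
  400 = 1·340 + 60   → row C = row A − 1·row B = (60, 1, −1)   [check: 1·400 − 1·340 = 60]
  340 = 5·60 + 40   → row D = row B − 5·row C = (40, −5, 6)   [check: −5·400 + 6·340 = 40]
  60 = 1·40 + 20   → row E = row C − 1·row D = (20, 6, −7)   [check: 6·400 − 7·340 = 20]
  40 = 2·20 + 0   → remainder 0, stop. gcd = 20 (last nonzero row E).
So gcd(340, 400) = 20, with Bézout identity 6·400 − 7·340 = 20. Containment (⊇): the Bézout identity exhibits 20 as an element of (340, 400), giving (20) ⊆ (340, 400). Containment (⊆): since 20 | 340 and 20 | 400 (340 = 20·17, 400 = 20·20), every Z-linear combination of 340 and 400 is divisible by 20, so (340, 400) ⊆ (20). Therefore (340, 400) = (20), d = 20.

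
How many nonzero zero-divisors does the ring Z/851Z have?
In Z/851Z each nonzero element is either a unit (gcd with 851 is 1) or a zero-divisor (gcd > 1). The number of units is φ(851): factorise 851 = 23 · 37, so φ(851) = (23 − 1) · (37 − 1) = 22 · 36 = 792. The nonzero elements number 851 − 1 = 850. Hence the nonzero zero-divisors number 850 − 792 = 58.

Final answer: Z/851Z has 58 nonzero zero-divisors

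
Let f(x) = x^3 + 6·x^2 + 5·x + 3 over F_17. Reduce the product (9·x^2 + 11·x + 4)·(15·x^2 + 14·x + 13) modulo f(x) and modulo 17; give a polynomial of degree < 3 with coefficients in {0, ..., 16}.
a · b ≡ 16·x^2 + 9·x + 11 (mod f(x))

Multiply as integer polynomials: a · b = 135·x^4 + 291·x^3 + 331·x^2 + 199·x + 52. Reducing coefficients mod 17: a · b ≡ 16·x^4 + 2·x^3 + 8·x^2 + 12·x + 1. Now divide by f(x) = x^3 + 6·x^2 + 5·x + 3 in F_17[x], eliminating the leading term at each step:
  leading term 16·x^4: subtract (16·x)·f(x) = 16·x^4 + 11·x^3 + 12·x^2 + 14·x, leaving 8·x^3 + 13·x^2 + 15·x + 1 (coefficients mod 17)
  leading term 8·x^3: subtract (8)·f(x) = 8·x^3 + 14·x^2 + 6·x + 7, leaving 16·x^2 + 9·x + 11 (coefficients mod 17)
The degree is now < 3, so this is the remainder. Hence a · b ≡ 16·x^2 + 9·x + 11 in F_17[x]/(f).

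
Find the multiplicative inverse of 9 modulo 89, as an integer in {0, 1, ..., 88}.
9^(−1) ≡ 10 (mod 89)

Apply the extended Euclidean algorithm to (89, 9), tracking rows (r, s, t) with s·89 + t·9 = r. Each division r_prev = q·r_cur + r_new produces the new row as (previous row) − q·(current row):
  row A: (89, 1, 0)   [1·89 + 0·9 = 89]
  row B: (9, 0, 1)   [0·89 + 1·9 = 9]
  89 = 9·9 + 8   → row C = row A − 9·row B = (8, 1, −9)   [check: 1·89 − 9·9 = 8]
  9 = 1·8 + 1   → row D = row B − 1·row C = (1, −1, 10)   [check: −1·89 + 10·9 = 1]
  8 = 8·1 + 0   → remainder 0, stop. gcd = 1 (last nonzero row D).
The gcd is 1, so 9 is invertible mod 89. The last nonzero row gives −1·89 + 10·9 = 1, so t = 10. So 9^(−1) ≡ 10 (mod 89). Verify: 9 · 10 = 90 ≡ 1 (mod 89). ✓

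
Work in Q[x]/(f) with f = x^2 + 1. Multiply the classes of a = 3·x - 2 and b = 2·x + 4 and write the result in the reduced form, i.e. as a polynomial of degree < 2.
First multiply in Q[x] without reducing: a · b = 6·x^2 + 8·x - 8. Now divide by f(x) = x^2 + 1, eliminating the leading term at each step:
  leading term 6·x^2: subtract (6)·f(x) = 6·x^2 + 6, leaving 8·x - 14
The degree is now < 2, so this is the remainder. Hence a · b ≡ 8·x - 14 in Q[x]/(f).

Final answer: a · b ≡ 8·x - 14 (mod f(x))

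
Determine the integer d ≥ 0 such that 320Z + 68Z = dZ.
In the PID Z, (a, b) is generated by gcd(a, b). Compute gcd(320, 68) with the extended Euclidean algorithm, tracking rows (r, s, t) with s·320 + t·68 = r:
  row A: (320, 1, 0)   [1·320 + 0·68 = 320]
  row B: (68, 0, 1)   [0·320 + 1·68 = 68]
  320 = 4·68 + 48   → row C = row A − 4·row B = (48, 1, −4)   [check: 1·320 − 4·68 = 48]
  68 = 1·48 + 20   → row D = row B − 1·row C = (20, −1, 5)   [check: −1·320 + 5·68 = 20]
  48 = 2·20 + 8   → row E = row C − 2·row D = (8, 3, −14)   [check: 3·320 − 14·68 = 8]
  20 = 2·8 + 4   → row F = row D − 2·row E = (4, −7, 33)   [check: −7·320 + 33·68 = 4]
  8 = 2·4 + 0   → remainder 0, stop. gcd = 4 (last nonzero row F).
So gcd(320, 68) = 4, with Bézout identity −7·320 + 33·68 = 4. Containment (⊇): the Bézout identity exhibits 4 as an element of (320, 68), giving (4) ⊆ (320, 68). Containment (⊆): since 4 | 320 and 4 | 68 (320 = 4·80, 68 = 4·17), every Z-linear combination of 320 and 68 is divisible by 4, so (320, 68) ⊆ (4). Therefore (320, 68) = (4), d = 4.

Final answer: (320, 68) = (4); d = 4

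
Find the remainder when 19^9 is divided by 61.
41

Use repeated squaring. Binary(9) = 1001. Walk through the bits of the exponent 9 left-to-right: at each bit after the leading one, square the running value, then multiply by 19 if the bit is 1 (always reducing mod 61):
  bit 1 = 1 (leading): start with 19.
  bit 2 = 0: square 19^2 = 361 ≡ 56 (mod 61).
  bit 3 = 0: square 56^2 = 3136 ≡ 25 (mod 61).
  bit 4 = 1: square 25^2 = 625 ≡ 15; bit is 1, so multiply 15·19 = 285 ≡ 41 (mod 61).
Final value: 19^9 ≡ 41 (mod 61).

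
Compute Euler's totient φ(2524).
φ is multiplicative, with φ(p^e) = p^e − p^(e−1). Factorise 2524 = 2^2 · 631. Then
  φ(2524) = (2^2 − 2^1) · (631 − 1) = 2 · 630 = 1260.

Final answer: φ(2524) = 1260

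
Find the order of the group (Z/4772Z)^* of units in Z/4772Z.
|(Z/4772Z)^*| = 2384

(Z/4772Z)^* consists of the classes a with gcd(a, 4772) = 1, so its order is φ(4772). φ is multiplicative, with φ(p^e) = p^e − p^(e−1). Factorise 4772 = 2^2 · 1193. Then
  φ(4772) = (2^2 − 2^1) · (1193 − 1) = 2 · 1192 = 2384.
Thus |(Z/4772Z)^*| = 2384.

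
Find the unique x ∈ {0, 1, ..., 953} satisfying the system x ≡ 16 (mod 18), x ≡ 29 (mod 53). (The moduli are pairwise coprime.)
The moduli 18, 53 are pairwise coprime, so by the CRT there is a unique solution mod 18·53 = 954.
Solve by successive substitution. Start with x ≡ 16 (mod 18).
  Combine with x ≡ 29 (mod 53): write x = 16 + 18·t and require 16 + 18·t ≡ 29 (mod 53), i.e. 18·t ≡ 29 − 16 ≡ 13 (mod 53). Since 18^(−1) ≡ 3 (mod 53), t ≡ 3·13 ≡ 39 (mod 53). So x ≡ 16 + 18·39 = 718 (mod 954).
Unique solution in [0, 954): x = 718.

Final answer: x ≡ 718 (mod 954); the representative in [0, 954) is 718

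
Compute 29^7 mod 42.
29

Use repeated squaring. Binary(7) = 111. Walk through the bits of the exponent 7 left-to-right: at each bit after the leading one, square the running value, then multiply by 29 if the bit is 1 (always reducing mod 42):
  bit 1 = 1 (leading): start with 29.
  bit 2 = 1: square 29^2 = 841 ≡ 1; bit is 1, so multiply 1·29 = 29 (mod 42).
  bit 3 = 1: square 29^2 = 841 ≡ 1; bit is 1, so multiply 1·29 = 29 (mod 42).
Final value: 29^7 ≡ 29 (mod 42).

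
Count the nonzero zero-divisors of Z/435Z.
Z/435Z has 210 nonzero zero-divisors

In Z/435Z each nonzero element is either a unit (gcd with 435 is 1) or a zero-divisor (gcd > 1). The number of units is φ(435): factorise 435 = 3 · 5 · 29, so φ(435) = (3 − 1) · (5 − 1) · (29 − 1) = 2 · 4 · 28 = 224. The nonzero elements number 435 − 1 = 434. Hence the nonzero zero-divisors number 434 − 224 = 210.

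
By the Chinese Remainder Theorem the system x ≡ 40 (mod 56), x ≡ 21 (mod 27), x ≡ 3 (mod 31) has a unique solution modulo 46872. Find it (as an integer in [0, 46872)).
The moduli 56, 27, 31 are pairwise coprime, so by the CRT there is a unique solution mod 56·27·31 = 46872.
Solve by successive substitution. Start with x ≡ 40 (mod 56).
  Combine with x ≡ 21 (mod 27): write x = 40 + 56·t and require 40 + 56·t ≡ 21 (mod 27), i.e. 56·t ≡ 21 − 40 ≡ 8 (mod 27). Since 56^(−1) ≡ 14 (mod 27) (56 ≡ 2 (mod 27)), t ≡ 14·8 ≡ 4 (mod 27). So x ≡ 40 + 56·4 = 264 (mod 1512).
  Combine with x ≡ 3 (mod 31): write x = 264 + 1512·t and require 264 + 1512·t ≡ 3 (mod 31), i.e. 1512·t ≡ 3 − 264 ≡ 18 (mod 31). Since 1512^(−1) ≡ 22 (mod 31) (1512 ≡ 24 (mod 31)), t ≡ 22·18 ≡ 24 (mod 31). So x ≡ 264 + 1512·24 = 36552 (mod 46872).
Unique solution in [0, 46872): x = 36552.

Final answer: x ≡ 36552 (mod 46872); the representative in [0, 46872) is 36552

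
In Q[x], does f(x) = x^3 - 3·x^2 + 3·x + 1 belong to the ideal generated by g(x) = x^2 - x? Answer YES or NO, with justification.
NO

In Q[x] the ideal (g) consists of all multiples of g, so f ∈ (g) iff g | f, i.e. iff the remainder of f on division by g is 0. Divide f by g (g is monic, so eliminate the leading term of the running remainder at each step):
  leading term x^3: subtract (x)·g(x) = x^3 - x^2, leaving -2·x^2 + 3·x + 1
  leading term -2·x^2: subtract (-2)·g(x) = -2·x^2 + 2·x, leaving x + 1
The remainder r(x) = x + 1 ≠ 0 (and deg r < deg g), so g ∤ f, i.e. f ∉ (g).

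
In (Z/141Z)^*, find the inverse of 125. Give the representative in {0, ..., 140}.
Apply the extended Euclidean algorithm to (141, 125), tracking rows (r, s, t) with s·141 + t·125 = r. Each division r_prev = q·r_cur + r_new produces the new row as (previous row) − q·(current row):
  row A: (141, 1, 0)   [1·141 + 0·125 = 141]
  row B: (125, 0, 1)   [0·141 + 1·125 = 125]
  141 = 1·125 + 16   → row C = row A − 1·row B = (16, 1, −1)   [check: 1·141 − 1·125 = 16]
  125 = 7·16 + 13   → row D = row B − 7·row C = (13, −7, 8)   [check: −7·141 + 8·125 = 13]
  16 = 1·13 + 3   → row E = row C − 1·row D = (3, 8, −9)   [check: 8·141 − 9·125 = 3]
  13 = 4·3 + 1   → row F = row D − 4·row E = (1, −39, 44)   [check: −39·141 + 44·125 = 1]
  3 = 3·1 + 0   → remainder 0, stop. gcd = 1 (last nonzero row F).
The gcd is 1, so 125 is invertible mod 141. The last nonzero row gives −39·141 + 44·125 = 1, so t = 44. So 125^(−1) ≡ 44 (mod 141). Verify: 125 · 44 = 5500 ≡ 1 (mod 141). ✓

Final answer: 125^(−1) ≡ 44 (mod 141)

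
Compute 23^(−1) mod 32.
23^(−1) ≡ 7 (mod 32)

Apply the extended Euclidean algorithm to (32, 23), tracking rows (r, s, t) with s·32 + t·23 = r. Each division r_prev = q·r_cur + r_new produces the new row as (previous row) − q·(current row):
  row A: (32, 1, 0)   [1·32 + 0·23 = 32]
  row B: (23, 0, 1)   [0·32 + 1·23 = 23]
  32 = 1·23 + 9   → row C = row A − 1·row B = (9, 1, −1)   [check: 1·32 − 1·23 = 9]
  23 = 2·9 + 5   → row D = row B − 2·row C = (5, −2, 3)   [check: −2·32 + 3·23 = 5]
  9 = 1·5 + 4   → row E = row C − 1·row D = (4, 3, −4)   [check: 3·32 − 4·23 = 4]
  5 = 1·4 + 1   → row F = row D − 1·row E = (1, −5, 7)   [check: −5·32 + 7·23 = 1]
  4 = 4·1 + 0   → remainder 0, stop. gcd = 1 (last nonzero row F).
The gcd is 1, so 23 is invertible mod 32. The last nonzero row gives −5·32 + 7·23 = 1, so t = 7. So 23^(−1) ≡ 7 (mod 32). Verify: 23 · 7 = 161 ≡ 1 (mod 32). ✓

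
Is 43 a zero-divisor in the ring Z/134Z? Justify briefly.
NO

gcd(43, 134) = 1, so 43 is a unit in Z/134Z (it has a multiplicative inverse). A unit cannot be a zero-divisor: if 43·b ≡ 0 then multiplying both sides by 43^(−1) gives b ≡ 0. So 43 is not a zero-divisor.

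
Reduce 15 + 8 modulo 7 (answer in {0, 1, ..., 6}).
2

Reduce the summands first: 15 ≡ 1, 8 ≡ 1 (mod 7), so 15 + 8 ≡ 1 + 1 (mod 7). 1 + 1 = 2; 2 = 0·7 + 2, so (15 + 8) mod 7 = 2.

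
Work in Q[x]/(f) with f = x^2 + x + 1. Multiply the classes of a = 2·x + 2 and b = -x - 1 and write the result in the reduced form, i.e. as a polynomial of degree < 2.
First multiply in Q[x] without reducing: a · b = -2·x^2 - 4·x - 2. Now divide by f(x) = x^2 + x + 1, eliminating the leading term at each step:
  leading term -2·x^2: subtract (-2)·f(x) = -2·x^2 - 2·x - 2, leaving -2·x
The degree is now < 2, so this is the remainder. Hence a · b ≡ -2·x in Q[x]/(f).

Final answer: a · b ≡ -2·x (mod f(x))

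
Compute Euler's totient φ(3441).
φ is multiplicative, with φ(p^e) = p^e − p^(e−1). Factorise 3441 = 3 · 31 · 37. Then
  φ(3441) = (3 − 1) · (31 − 1) · (37 − 1) = 2 · 30 · 36 = 2160.

Final answer: φ(3441) = 2160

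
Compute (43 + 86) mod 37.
18

Reduce the summands first: 43 ≡ 6, 86 ≡ 12 (mod 37), so 43 + 86 ≡ 6 + 12 (mod 37). 6 + 12 = 18; 18 = 0·37 + 18, so (43 + 86) mod 37 = 18.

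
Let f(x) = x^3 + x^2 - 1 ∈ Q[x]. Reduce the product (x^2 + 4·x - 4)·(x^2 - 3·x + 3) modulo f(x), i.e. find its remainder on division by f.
a · b ≡ -13·x^2 + 25·x - 12 (mod f(x))

First multiply in Q[x] without reducing: a · b = x^4 + x^3 - 13·x^2 + 24·x - 12. Now divide by f(x) = x^3 + x^2 - 1, eliminating the leading term at each step:
  leading term x^4: subtract (x)·f(x) = x^4 + x^3 - x, leaving -13·x^2 + 25·x - 12
The degree is now < 3, so this is the remainder. Hence a · b ≡ -13·x^2 + 25·x - 12 in Q[x]/(f).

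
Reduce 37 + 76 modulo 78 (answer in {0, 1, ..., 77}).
35

Both summands are already reduced mod 78. 37 + 76 = 113; 113 = 1·78 + 35, so (37 + 76) mod 78 = 35.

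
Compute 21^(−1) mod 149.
21^(−1) ≡ 71 (mod 149)

Apply the extended Euclidean algorithm to (149, 21), tracking rows (r, s, t) with s·149 + t·21 = r. Each division r_prev = q·r_cur + r_new produces the new row as (previous row) − q·(current row):
  row A: (149, 1, 0)   [1·149 + 0·21 = 149]
  row B: (21, 0, 1)   [0·149 + 1·21 = 21]
  149 = 7·21 + 2   → row C = row A − 7·row B = (2, 1, −7)   [check: 1·149 − 7·21 = 2]
  21 = 10·2 + 1   → row D = row B − 10·row C = (1, −10, 71)   [check: −10·149 + 71·21 = 1]
  2 = 2·1 + 0   → remainder 0, stop. gcd = 1 (last nonzero row D).
The gcd is 1, so 21 is invertible mod 149. The last nonzero row gives −10·149 + 71·21 = 1, so t = 71. So 21^(−1) ≡ 71 (mod 149). Verify: 21 · 71 = 1491 ≡ 1 (mod 149). ✓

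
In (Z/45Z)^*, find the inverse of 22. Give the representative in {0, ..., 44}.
Apply the extended Euclidean algorithm to (45, 22), tracking rows (r, s, t) with s·45 + t·22 = r. Each division r_prev = q·r_cur + r_new produces the new row as (previous row) − q·(current row):
  row A: (45, 1, 0)   [1·45 + 0·22 = 45]
  row B: (22, 0, 1)   [0·45 + 1·22 = 22]
  45 = 2·22 + 1   → row C = row A − 2·row B = (1, 1, −2)   [check: 1·45 − 2·22 = 1]
  22 = 22·1 + 0   → remainder 0, stop. gcd = 1 (last nonzero row C).
The gcd is 1, so 22 is invertible mod 45. The last nonzero row gives 1·45 − 2·22 = 1, so t = −2. So 22^(−1) ≡ −2 ≡ 43 (mod 45). Verify: 22 · 43 = 946 ≡ 1 (mod 45). ✓

Final answer: 22^(−1) ≡ 43 (mod 45)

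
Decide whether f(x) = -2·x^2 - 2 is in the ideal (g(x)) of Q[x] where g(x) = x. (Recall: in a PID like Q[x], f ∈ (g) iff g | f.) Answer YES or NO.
In Q[x] the ideal (g) consists of all multiples of g, so f ∈ (g) iff g | f, i.e. iff the remainder of f on division by g is 0. Divide f by g (g is monic, so eliminate the leading term of the running remainder at each step):
  leading term -2·x^2: subtract (-2·x)·g(x) = -2·x^2, leaving -2
The remainder r(x) = -2 ≠ 0 (and deg r < deg g), so g ∤ f, i.e. f ∉ (g).

Final answer: NO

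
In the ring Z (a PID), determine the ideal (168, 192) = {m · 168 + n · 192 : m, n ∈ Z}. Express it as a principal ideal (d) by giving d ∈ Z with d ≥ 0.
In the PID Z, (a, b) is generated by gcd(a, b). Compute gcd(192, 168) with the extended Euclidean algorithm, tracking rows (r, s, t) with s·192 + t·168 = r:
  row A: (192, 1, 0)   [1·192 + 0·168 = 192]
  row B: (168, 0, 1)   [0·192 + 1·168 = 168]
  192 = 1·168 + 24   → row C = row A − 1·row B = (24, 1, −1)   [check: 1·192 − 1·168 = 24]
  168 = 7·24 + 0   → remainder 0, stop. gcd = 24 (last nonzero row C).
So gcd(168, 192) = 24, with Bézout identity 1·192 − 1·168 = 24. Containment (⊇): the Bézout identity exhibits 24 as an element of (168, 192), giving (24) ⊆ (168, 192). Containment (⊆): since 24 | 168 and 24 | 192 (168 = 24·7, 192 = 24·8), every Z-linear combination of 168 and 192 is divisible by 24, so (168, 192) ⊆ (24). Therefore (168, 192) = (24), d = 24.

Final answer: (168, 192) = (24); d = 24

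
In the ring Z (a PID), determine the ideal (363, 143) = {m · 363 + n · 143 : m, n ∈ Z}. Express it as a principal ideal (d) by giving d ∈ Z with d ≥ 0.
(363, 143) = (11); d = 11

In the PID Z, (a, b) is generated by gcd(a, b). Compute gcd(363, 143) with the extended Euclidean algorithm, tracking rows (r, s, t) with s·363 + t·143 = r:
  row A: (363, 1, 0)   [1·363 + 0·143 = 363]
  row B: (143, 0, 1)   [0·363 + 1·143 = 143]
  363 = 2·143 + 77   → row C = row A − 2·row B = (77, 1, −2)   [check: 1·363 − 2·143 = 77]
  143 = 1·77 + 66   → row D = row B − 1·row C = (66, −1, 3)   [check: −1·363 + 3·143 = 66]
  77 = 1·66 + 11   → row E = row C − 1·row D = (11, 2, −5)   [check: 2·363 − 5·143 = 11]
  66 = 6·11 + 0   → remainder 0, stop. gcd = 11 (last nonzero row E).
So gcd(363, 143) = 11, with Bézout identity 2·363 − 5·143 = 11. Containment (⊇): the Bézout identity exhibits 11 as an element of (363, 143), giving (11) ⊆ (363, 143). Containment (⊆): since 11 | 363 and 11 | 143 (363 = 11·33, 143 = 11·13), every Z-linear combination of 363 and 143 is divisible by 11, so (363, 143) ⊆ (11). Therefore (363, 143) = (11), d = 11.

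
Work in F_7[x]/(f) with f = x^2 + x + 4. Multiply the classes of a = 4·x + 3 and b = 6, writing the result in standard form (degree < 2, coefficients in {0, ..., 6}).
a · b ≡ 3·x + 4 (mod f(x))

Multiply as integer polynomials: a · b = 24·x + 18. Reducing coefficients mod 7: a · b ≡ 3·x + 4. This already has degree < 2, so no reduction by f is needed. Hence a · b ≡ 3·x + 4 in F_7[x]/(f).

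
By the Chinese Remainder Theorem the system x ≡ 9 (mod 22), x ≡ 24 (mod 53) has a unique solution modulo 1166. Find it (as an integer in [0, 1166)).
The moduli 22, 53 are pairwise coprime, so by the CRT there is a unique solution mod 22·53 = 1166.
Solve by successive substitution. Start with x ≡ 9 (mod 22).
  Combine with x ≡ 24 (mod 53): write x = 9 + 22·t and require 9 + 22·t ≡ 24 (mod 53), i.e. 22·t ≡ 24 − 9 ≡ 15 (mod 53). Since 22^(−1) ≡ 41 (mod 53), t ≡ 41·15 ≡ 32 (mod 53). So x ≡ 9 + 22·32 = 713 (mod 1166).
Unique solution in [0, 1166): x = 713.

Final answer: x ≡ 713 (mod 1166); the representative in [0, 1166) is 713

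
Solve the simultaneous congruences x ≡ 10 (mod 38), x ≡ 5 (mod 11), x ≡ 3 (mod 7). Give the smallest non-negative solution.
The moduli 38, 11, 7 are pairwise coprime, so by the CRT there is a unique solution mod 38·11·7 = 2926.
Solve by successive substitution. Start with x ≡ 10 (mod 38).
  Combine with x ≡ 5 (mod 11): write x = 10 + 38·t and require 10 + 38·t ≡ 5 (mod 11), i.e. 38·t ≡ 5 − 10 ≡ 6 (mod 11). Since 38^(−1) ≡ 9 (mod 11) (38 ≡ 5 (mod 11)), t ≡ 9·6 ≡ 10 (mod 11). So x ≡ 10 + 38·10 = 390 (mod 418).
  Combine with x ≡ 3 (mod 7): write x = 390 + 418·t and require 390 + 418·t ≡ 3 (mod 7), i.e. 418·t ≡ 3 − 390 ≡ 5 (mod 7). Since 418^(−1) ≡ 3 (mod 7) (418 ≡ 5 (mod 7)), t ≡ 3·5 ≡ 1 (mod 7). So x ≡ 390 + 418·1 = 808 (mod 2926).
Unique solution in [0, 2926): x = 808.

Final answer: x ≡ 808 (mod 2926); the representative in [0, 2926) is 808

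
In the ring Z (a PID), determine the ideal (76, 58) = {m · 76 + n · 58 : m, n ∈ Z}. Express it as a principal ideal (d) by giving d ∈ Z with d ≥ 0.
(76, 58) = (2); d = 2

In the PID Z, (a, b) is generated by gcd(a, b). Compute gcd(76, 58) with the extended Euclidean algorithm, tracking rows (r, s, t) with s·76 + t·58 = r:
  row A: (76, 1, 0)   [1·76 + 0·58 = 76]
  row B: (58, 0, 1)   [0·76 + 1·58 = 58]
  76 = 1·58 + 18   → row C = row A − 1·row B = (18, 1, −1)   [check: 1·76 − 1·58 = 18]
  58 = 3·18 + 4   → row D = row B − 3·row C = (4, −3, 4)   [check: −3·76 + 4·58 = 4]
  18 = 4·4 + 2   → row E = row C − 4·row D = (2, 13, −17)   [check: 13·76 − 17·58 = 2]
  4 = 2·2 + 0   → remainder 0, stop. gcd = 2 (last nonzero row E).
So gcd(76, 58) = 2, with Bézout identity 13·76 − 17·58 = 2. Containment (⊇): the Bézout identity exhibits 2 as an element of (76, 58), giving (2) ⊆ (76, 58). Containment (⊆): since 2 | 76 and 2 | 58 (76 = 2·38, 58 = 2·29), every Z-linear combination of 76 and 58 is divisible by 2, so (76, 58) ⊆ (2). Therefore (76, 58) = (2), d = 2.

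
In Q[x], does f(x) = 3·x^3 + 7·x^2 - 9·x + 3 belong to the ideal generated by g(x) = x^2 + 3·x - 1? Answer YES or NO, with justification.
NO

In Q[x] the ideal (g) consists of all multiples of g, so f ∈ (g) iff g | f, i.e. iff the remainder of f on division by g is 0. Divide f by g (g is monic, so eliminate the leading term of the running remainder at each step):
  leading term 3·x^3: subtract (3·x)·g(x) = 3·x^3 + 9·x^2 - 3·x, leaving -2·x^2 - 6·x + 3
  leading term -2·x^2: subtract (-2)·g(x) = -2·x^2 - 6·x + 2, leaving 1
The remainder r(x) = 1 ≠ 0 (and deg r < deg g), so g ∤ f, i.e. f ∉ (g).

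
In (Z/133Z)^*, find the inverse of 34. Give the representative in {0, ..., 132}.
Apply the extended Euclidean algorithm to (133, 34), tracking rows (r, s, t) with s·133 + t·34 = r. Each division r_prev = q·r_cur + r_new produces the new row as (previous row) − q·(current row):
  row A: (133, 1, 0)   [1·133 + 0·34 = 133]
  row B: (34, 0, 1)   [0·133 + 1·34 = 34]
  133 = 3·34 + 31   → row C = row A − 3·row B = (31, 1, −3)   [check: 1·133 − 3·34 = 31]
  34 = 1·31 + 3   → row D = row B − 1·row C = (3, −1, 4)   [check: −1·133 + 4·34 = 3]
  31 = 10·3 + 1   → row E = row C − 10·row D = (1, 11, −43)   [check: 11·133 − 43·34 = 1]
  3 = 3·1 + 0   → remainder 0, stop. gcd = 1 (last nonzero row E).
The gcd is 1, so 34 is invertible mod 133. The last nonzero row gives 11·133 − 43·34 = 1, so t = −43. So 34^(−1) ≡ −43 ≡ 90 (mod 133). Verify: 34 · 90 = 3060 ≡ 1 (mod 133). ✓

Final answer: 34^(−1) ≡ 90 (mod 133)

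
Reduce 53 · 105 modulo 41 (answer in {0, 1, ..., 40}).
Reduce the factors first: 53 ≡ 12, 105 ≡ 23 (mod 41), so 53 · 105 ≡ 12 · 23 (mod 41). 12 · 23 = 276. Dividing by 41: 276 = 6·41 + 30. So (53 · 105) mod 41 = 30.

Final answer: 30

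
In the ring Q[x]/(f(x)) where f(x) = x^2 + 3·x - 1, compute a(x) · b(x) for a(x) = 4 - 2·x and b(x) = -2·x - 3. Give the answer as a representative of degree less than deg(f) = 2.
First multiply in Q[x] without reducing: a · b = 4·x^2 - 2·x - 12. Now divide by f(x) = x^2 + 3·x - 1, eliminating the leading term at each step:
  leading term 4·x^2: subtract (4)·f(x) = 4·x^2 + 12·x - 4, leaving -14·x - 8
The degree is now < 2, so this is the remainder. Hence a · b ≡ -14·x - 8 in Q[x]/(f).

Final answer: a · b ≡ -14·x - 8 (mod f(x))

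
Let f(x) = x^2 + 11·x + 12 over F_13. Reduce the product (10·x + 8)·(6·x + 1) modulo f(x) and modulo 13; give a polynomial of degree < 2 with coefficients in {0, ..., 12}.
Multiply as integer polynomials: a · b = 60·x^2 + 58·x + 8. Reducing coefficients mod 13: a · b ≡ 8·x^2 + 6·x + 8. Now divide by f(x) = x^2 + 11·x + 12 in F_13[x], eliminating the leading term at each step:
  leading term 8·x^2: subtract (8)·f(x) = 8·x^2 + 10·x + 5, leaving 9·x + 3 (coefficients mod 13)
The degree is now < 2, so this is the remainder. Hence a · b ≡ 9·x + 3 in F_13[x]/(f).

Final answer: a · b ≡ 9·x + 3 (mod f(x))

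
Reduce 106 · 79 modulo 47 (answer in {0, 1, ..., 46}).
8

Reduce the factors first: 106 ≡ 12, 79 ≡ 32 (mod 47), so 106 · 79 ≡ 12 · 32 (mod 47). 12 · 32 = 384. Dividing by 47: 384 = 8·47 + 8. So (106 · 79) mod 47 = 8.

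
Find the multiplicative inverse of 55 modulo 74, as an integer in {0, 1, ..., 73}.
Apply the extended Euclidean algorithm to (74, 55), tracking rows (r, s, t) with s·74 + t·55 = r. Each division r_prev = q·r_cur + r_new produces the new row as (previous row) − q·(current row):
  row A: (74, 1, 0)   [1·74 + 0·55 = 74]
  row B: (55, 0, 1)   [0·74 + 1·55 = 55]
  74 = 1·55 + 19   → row C = row A − 1·row B = (19, 1, −1)   [check: 1·74 − 1·55 = 19]
  55 = 2·19 + 17   → row D = row B − 2·row C = (17, −2, 3)   [check: −2·74 + 3·55 = 17]
  19 = 1·17 + 2   → row E = row C − 1·row D = (2, 3, −4)   [check: 3·74 − 4·55 = 2]
  17 = 8·2 + 1   → row F = row D − 8·row E = (1, −26, 35)   [check: −26·74 + 35·55 = 1]
  2 = 2·1 + 0   → remainder 0, stop. gcd = 1 (last nonzero row F).
The gcd is 1, so 55 is invertible mod 74. The last nonzero row gives −26·74 + 35·55 = 1, so t = 35. So 55^(−1) ≡ 35 (mod 74). Verify: 55 · 35 = 1925 ≡ 1 (mod 74). ✓

Final answer: 55^(−1) ≡ 35 (mod 74)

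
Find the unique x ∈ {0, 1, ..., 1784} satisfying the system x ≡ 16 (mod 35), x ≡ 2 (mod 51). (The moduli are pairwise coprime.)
x ≡ 716 (mod 1785); the representative in [0, 1785) is 716

The moduli 35, 51 are pairwise coprime, so by the CRT there is a unique solution mod 35·51 = 1785.
Solve by successive substitution. Start with x ≡ 16 (mod 35).
  Combine with x ≡ 2 (mod 51): write x = 16 + 35·t and require 16 + 35·t ≡ 2 (mod 51), i.e. 35·t ≡ 2 − 16 ≡ 37 (mod 51). Since 35^(−1) ≡ 35 (mod 51), t ≡ 35·37 ≡ 20 (mod 51). So x ≡ 16 + 35·20 = 716 (mod 1785).
Unique solution in [0, 1785): x = 716.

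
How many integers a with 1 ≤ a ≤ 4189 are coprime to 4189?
The number of a ∈ {1, ..., 4189} with gcd(a, 4189) = 1 is by definition Euler's totient φ(4189). φ is multiplicative, with φ(p^e) = p^e − p^(e−1). Factorise 4189 = 59 · 71. Then
  φ(4189) = (59 − 1) · (71 − 1) = 58 · 70 = 4060.
So there are 4060 such integers.

Final answer: 4060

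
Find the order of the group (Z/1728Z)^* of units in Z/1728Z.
(Z/1728Z)^* consists of the classes a with gcd(a, 1728) = 1, so its order is φ(1728). φ is multiplicative, with φ(p^e) = p^e − p^(e−1). Factorise 1728 = 2^6 · 3^3. Then
  φ(1728) = (2^6 − 2^5) · (3^3 − 3^2) = 32 · 18 = 576.
Thus |(Z/1728Z)^*| = 576.

Final answer: |(Z/1728Z)^*| = 576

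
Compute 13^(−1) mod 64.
Apply the extended Euclidean algorithm to (64, 13), tracking rows (r, s, t) with s·64 + t·13 = r. Each division r_prev = q·r_cur + r_new produces the new row as (previous row) − q·(current row):
  row A: (64, 1, 0)   [1·64 + 0·13 = 64]
  row B: (13, 0, 1)   [0·64 + 1·13 = 13]
  64 = 4·13 + 12   → row C = row A − 4·row B = (12, 1, −4)   [check: 1·64 − 4·13 = 12]
  13 = 1·12 + 1   → row D = row B − 1·row C = (1, −1, 5)   [check: −1·64 + 5·13 = 1]
  12 = 12·1 + 0   → remainder 0, stop. gcd = 1 (last nonzero row D).
The gcd is 1, so 13 is invertible mod 64. The last nonzero row gives −1·64 + 5·13 = 1, so t = 5. So 13^(−1) ≡ 5 (mod 64). Verify: 13 · 5 = 65 ≡ 1 (mod 64). ✓

Final answer: 13^(−1) ≡ 5 (mod 64)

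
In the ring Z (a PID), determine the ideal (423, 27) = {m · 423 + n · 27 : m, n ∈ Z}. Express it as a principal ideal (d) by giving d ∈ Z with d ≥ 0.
In the PID Z, (a, b) is generated by gcd(a, b). Compute gcd(423, 27) with the extended Euclidean algorithm, tracking rows (r, s, t) with s·423 + t·27 = r:
  row A: (423, 1, 0)   [1·423 + 0·27 = 423]
  row B: (27, 0, 1)   [0·423 + 1·27 = 27]
  423 = 15·27 + 18   → row C = row A − 15·row B = (18, 1, −15)   [check: 1·423 − 15·27 = 18]
  27 = 1·18 + 9   → row D = row B − 1·row C = (9, −1, 16)   [check: −1·423 + 16·27 = 9]
  18 = 2·9 + 0   → remainder 0, stop. gcd = 9 (last nonzero row D).
So gcd(423, 27) = 9, with Bézout identity −1·423 + 16·27 = 9. Containment (⊇): the Bézout identity exhibits 9 as an element of (423, 27), giving (9) ⊆ (423, 27). Containment (⊆): since 9 | 423 and 9 | 27 (423 = 9·47, 27 = 9·3), every Z-linear combination of 423 and 27 is divisible by 9, so (423, 27) ⊆ (9). Therefore (423, 27) = (9), d = 9.

Final answer: (423, 27) = (9); d = 9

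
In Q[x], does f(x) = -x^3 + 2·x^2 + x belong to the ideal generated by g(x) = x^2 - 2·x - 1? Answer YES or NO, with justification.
In Q[x] the ideal (g) consists of all multiples of g, so f ∈ (g) iff g | f, i.e. iff the remainder of f on division by g is 0. Divide f by g (g is monic, so eliminate the leading term of the running remainder at each step):
  leading term -x^3: subtract (-x)·g(x) = -x^3 + 2·x^2 + x, leaving 0
The remainder is 0, so f(x) = g(x) · h(x) with h(x) = -x. Hence g | f, i.e. f ∈ (g).

Final answer: YES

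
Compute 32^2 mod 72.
16

Use repeated squaring. Binary(2) = 10. Walk through the bits of the exponent 2 left-to-right: at each bit after the leading one, square the running value, then multiply by 32 if the bit is 1 (always reducing mod 72):
  bit 1 = 1 (leading): start with 32.
  bit 2 = 0: square 32^2 = 1024 ≡ 16 (mod 72).
Final value: 32^2 ≡ 16 (mod 72).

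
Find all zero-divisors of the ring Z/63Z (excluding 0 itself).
nonzero zero-divisors of Z/63Z = {3, 6, 7, 9, 12, 14, 15, 18, 21, 24, 27, 28, 30, 33, 35, 36, 39, 42, 45, 48, 49, 51, 54, 56, 57, 60}

An element a ∈ Z/63Z (with a ≠ 0) is a zero-divisor iff gcd(a, 63) > 1 (because a is a unit precisely when gcd(a, n) = 1, and in Z/nZ every nonzero, non-unit element is a zero-divisor). Scan a = 1, ..., 62 and keep those with gcd(a, 63) > 1:
  gcd(3, 63) = 3, gcd(6, 63) = 3, gcd(7, 63) = 7, gcd(9, 63) = 9, gcd(12, 63) = 3, gcd(14, 63) = 7, gcd(15, 63) = 3, gcd(18, 63) = 9, gcd(21, 63) = 21, gcd(24, 63) = 3, gcd(27, 63) = 9, gcd(28, 63) = 7, gcd(30, 63) = 3, gcd(33, 63) = 3, gcd(35, 63) = 7, gcd(36, 63) = 9, gcd(39, 63) = 3, gcd(42, 63) = 21, gcd(45, 63) = 9, gcd(48, 63) = 3, gcd(49, 63) = 7, gcd(51, 63) = 3, gcd(54, 63) = 9, gcd(56, 63) = 7, gcd(57, 63) = 3, gcd(60, 63) = 3.
All other a ∈ {1, ..., 62} have gcd(a, 63) = 1 and are units. So the nonzero zero-divisors are exactly the 26 values of a appearing in this scan.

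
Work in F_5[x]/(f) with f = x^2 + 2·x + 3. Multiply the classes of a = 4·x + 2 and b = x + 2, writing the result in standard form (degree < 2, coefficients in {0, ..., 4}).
a · b ≡ 2·x + 2 (mod f(x))

Multiply as integer polynomials: a · b = 4·x^2 + 10·x + 4. Reducing coefficients mod 5: a · b ≡ 4·x^2 + 4. Now divide by f(x) = x^2 + 2·x + 3 in F_5[x], eliminating the leading term at each step:
  leading term 4·x^2: subtract (4)·f(x) = 4·x^2 + 3·x + 2, leaving 2·x + 2 (coefficients mod 5)
The degree is now < 2, so this is the remainder. Hence a · b ≡ 2·x + 2 in F_5[x]/(f).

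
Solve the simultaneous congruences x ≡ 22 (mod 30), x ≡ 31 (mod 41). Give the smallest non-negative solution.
The moduli 30, 41 are pairwise coprime, so by the CRT there is a unique solution mod 30·41 = 1230.
Solve by successive substitution. Start with x ≡ 22 (mod 30).
  Combine with x ≡ 31 (mod 41): write x = 22 + 30·t and require 22 + 30·t ≡ 31 (mod 41), i.e. 30·t ≡ 31 − 22 ≡ 9 (mod 41). Since 30^(−1) ≡ 26 (mod 41), t ≡ 26·9 ≡ 29 (mod 41). So x ≡ 22 + 30·29 = 892 (mod 1230).
Unique solution in [0, 1230): x = 892.

Final answer: x ≡ 892 (mod 1230); the representative in [0, 1230) is 892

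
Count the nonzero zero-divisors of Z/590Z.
In Z/590Z each nonzero element is either a unit (gcd with 590 is 1) or a zero-divisor (gcd > 1). The number of units is φ(590): factorise 590 = 2 · 5 · 59, so φ(590) = (2 − 1) · (5 − 1) · (59 − 1) = 1 · 4 · 58 = 232. The nonzero elements number 590 − 1 = 589. Hence the nonzero zero-divisors number 589 − 232 = 357.

Final answer: Z/590Z has 357 nonzero zero-divisors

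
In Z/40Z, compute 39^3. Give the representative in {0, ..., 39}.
39

Use repeated squaring. Binary(3) = 11. Walk through the bits of the exponent 3 left-to-right: at each bit after the leading one, square the running value, then multiply by 39 if the bit is 1 (always reducing mod 40):
  bit 1 = 1 (leading): start with 39.
  bit 2 = 1: square 39^2 = 1521 ≡ 1; bit is 1, so multiply 1·39 = 39 (mod 40).
Final value: 39^3 ≡ 39 (mod 40).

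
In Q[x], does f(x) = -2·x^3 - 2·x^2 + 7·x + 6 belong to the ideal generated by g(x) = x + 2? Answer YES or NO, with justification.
In Q[x] the ideal (g) consists of all multiples of g, so f ∈ (g) iff g | f, i.e. iff the remainder of f on division by g is 0. Divide f by g (g is monic, so eliminate the leading term of the running remainder at each step):
  leading term -2·x^3: subtract (-2·x^2)·g(x) = -2·x^3 - 4·x^2, leaving 2·x^2 + 7·x + 6
  leading term 2·x^2: subtract (2·x)·g(x) = 2·x^2 + 4·x, leaving 3·x + 6
  leading term 3·x: subtract (3)·g(x) = 3·x + 6, leaving 0
The remainder is 0, so f(x) = g(x) · h(x) with h(x) = -2·x^2 + 2·x + 3. Hence g | f, i.e. f ∈ (g).

Final answer: YES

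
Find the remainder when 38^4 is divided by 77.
53

Use repeated squaring. Binary(4) = 100. Walk through the bits of the exponent 4 left-to-right: at each bit after the leading one, square the running value, then multiply by 38 if the bit is 1 (always reducing mod 77):
  bit 1 = 1 (leading): start with 38.
  bit 2 = 0: square 38^2 = 1444 ≡ 58 (mod 77).
  bit 3 = 0: square 58^2 = 3364 ≡ 53 (mod 77).
Final value: 38^4 ≡ 53 (mod 77).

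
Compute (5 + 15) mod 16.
Both summands are already reduced mod 16. 5 + 15 = 20; 20 = 1·16 + 4, so (5 + 15) mod 16 = 4.

Final answer: 4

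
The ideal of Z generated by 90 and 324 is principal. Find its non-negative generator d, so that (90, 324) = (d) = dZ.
(90, 324) = (18); d = 18

In the PID Z, (a, b) is generated by gcd(a, b). Compute gcd(324, 90) with the extended Euclidean algorithm, tracking rows (r, s, t) with s·324 + t·90 = r:
  row A: (324, 1, 0)   [1·324 + 0·90 = 324]
  row B: (90, 0, 1)   [0·324 + 1·90 = 90]
  324 = 3·90 + 54   → row C = row A − 3·row B = (54, 1, −3)   [check: 1·324 − 3·90 = 54]
  90 = 1·54 + 36   → row D = row B − 1·row C = (36, −1, 4)   [check: −1·324 + 4·90 = 36]
  54 = 1·36 + 18   → row E = row C − 1·row D = (18, 2, −7)   [check: 2·324 − 7·90 = 18]
  36 = 2·18 + 0   → remainder 0, stop. gcd = 18 (last nonzero row E).
So gcd(90, 324) = 18, with Bézout identity 2·324 − 7·90 = 18. Containment (⊇): the Bézout identity exhibits 18 as an element of (90, 324), giving (18) ⊆ (90, 324). Containment (⊆): since 18 | 90 and 18 | 324 (90 = 18·5, 324 = 18·18), every Z-linear combination of 90 and 324 is divisible by 18, so (90, 324) ⊆ (18). Therefore (90, 324) = (18), d = 18.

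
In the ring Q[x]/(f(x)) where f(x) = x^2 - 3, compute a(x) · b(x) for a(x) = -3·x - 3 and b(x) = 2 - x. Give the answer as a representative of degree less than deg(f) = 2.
First multiply in Q[x] without reducing: a · b = 3·x^2 - 3·x - 6. Now divide by f(x) = x^2 - 3, eliminating the leading term at each step:
  leading term 3·x^2: subtract (3)·f(x) = 3·x^2 - 9, leaving 3 - 3·x
The degree is now < 2, so this is the remainder. Hence a · b ≡ 3 - 3·x in Q[x]/(f).

Final answer: a · b ≡ 3 - 3·x (mod f(x))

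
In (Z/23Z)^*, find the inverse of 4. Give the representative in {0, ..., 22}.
4^(−1) ≡ 6 (mod 23)

Apply the extended Euclidean algorithm to (23, 4), tracking rows (r, s, t) with s·23 + t·4 = r. Each division r_prev = q·r_cur + r_new produces the new row as (previous row) − q·(current row):
  row A: (23, 1, 0)   [1·23 + 0·4 = 23]
  row B: (4, 0, 1)   [0·23 + 1·4 = 4]
  23 = 5·4 + 3   → row C = row A − 5·row B = (3, 1, −5)   [check: 1·23 − 5·4 = 3]
  4 = 1·3 + 1   → row D = row B − 1·row C = (1, −1, 6)   [check: −1·23 + 6·4 = 1]
  3 = 3·1 + 0   → remainder 0, stop. gcd = 1 (last nonzero row D).
The gcd is 1, so 4 is invertible mod 23. The last nonzero row gives −1·23 + 6·4 = 1, so t = 6. So 4^(−1) ≡ 6 (mod 23). Verify: 4 · 6 = 24 ≡ 1 (mod 23). ✓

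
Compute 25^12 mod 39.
1

Use repeated squaring. Binary(12) = 1100. Walk through the bits of the exponent 12 left-to-right: at each bit after the leading one, square the running value, then multiply by 25 if the bit is 1 (always reducing mod 39):
  bit 1 = 1 (leading): start with 25.
  bit 2 = 1: square 25^2 = 625 ≡ 1; bit is 1, so multiply 1·25 = 25 (mod 39).
  bit 3 = 0: square 25^2 = 625 ≡ 1 (mod 39).
  bit 4 = 0: square 1^2 = 1 (mod 39).
Final value: 25^12 ≡ 1 (mod 39).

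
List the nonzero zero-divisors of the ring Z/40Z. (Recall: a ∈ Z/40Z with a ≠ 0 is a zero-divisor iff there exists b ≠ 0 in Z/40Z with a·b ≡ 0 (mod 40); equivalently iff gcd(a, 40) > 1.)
An element a ∈ Z/40Z (with a ≠ 0) is a zero-divisor iff gcd(a, 40) > 1 (because a is a unit precisely when gcd(a, n) = 1, and in Z/nZ every nonzero, non-unit element is a zero-divisor). Scan a = 1, ..., 39 and keep those with gcd(a, 40) > 1:
  gcd(2, 40) = 2, gcd(4, 40) = 4, gcd(5, 40) = 5, gcd(6, 40) = 2, gcd(8, 40) = 8, gcd(10, 40) = 10, gcd(12, 40) = 4, gcd(14, 40) = 2, gcd(15, 40) = 5, gcd(16, 40) = 8, gcd(18, 40) = 2, gcd(20, 40) = 20, gcd(22, 40) = 2, gcd(24, 40) = 8, gcd(25, 40) = 5, gcd(26, 40) = 2, gcd(28, 40) = 4, gcd(30, 40) = 10, gcd(32, 40) = 8, gcd(34, 40) = 2, gcd(35, 40) = 5, gcd(36, 40) = 4, gcd(38, 40) = 2.
All other a ∈ {1, ..., 39} have gcd(a, 40) = 1 and are units. So the nonzero zero-divisors are exactly the 23 values of a appearing in this scan.

Final answer: nonzero zero-divisors of Z/40Z = {2, 4, 5, 6, 8, 10, 12, 14, 15, 16, 18, 20, 22, 24, 25, 26, 28, 30, 32, 34, 35, 36, 38}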